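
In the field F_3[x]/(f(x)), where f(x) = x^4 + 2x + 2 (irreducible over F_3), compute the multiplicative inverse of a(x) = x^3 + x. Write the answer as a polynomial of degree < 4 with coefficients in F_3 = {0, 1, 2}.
a(x)^(-1) ≡ x^3 + 2x^2 (mod f(x))

Since f is irreducible over F_3, F_3[x]/(f) is a field and a(x) ≠ 0 has an inverse. Apply the extended Euclidean algorithm to f(x) and a(x) in F_3[x]: f(x) = (x)·a(x) + (2x^2 + 2x + 2);  a(x) = (2x + 1)·(2x^2 + 2x + 2) + (x + 1);  (2x^2 + 2x + 2) = (2x)·(x + 1) + (2). The last nonzero remainder is the constant 2 = gcd(f, a) in F_3. Back-substituting through the division chain expresses 2 = s(x)·a(x) + t(x)·f(x) with s(x) ≡ 2x^3 + x^2 (mod f), so (2x^3 + x^2)·a(x) ≡ 2 (mod f). Multiplying by 2^(-1) ≡ 2 in F_3 gives a(x)^(-1) ≡ 2·(2x^3 + x^2) ≡ x^3 + 2x^2 (mod f). Check: (x^3 + x)·(x^3 + 2x^2) = x^6 + 2x^5 + x^4 + 2x^3 ≡ 1 (mod x^4 + 2x + 2).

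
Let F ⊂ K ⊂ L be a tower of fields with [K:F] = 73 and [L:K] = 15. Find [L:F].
[L:F] = 1095

The tower law says that for any tower of field extensions F ⊂ K ⊂ L with finite degrees, [L:F] = [L:K] · [K:F]. Here this gives [L:F] = 15 · 73 = 1095.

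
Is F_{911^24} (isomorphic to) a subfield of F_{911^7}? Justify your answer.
No: F_{911^24} is not a subfield of F_{911^7}

F_{p^m} embeds in F_{p^n} iff m | n. Here 24 ∤ 7 (since 7 = 0·24 + 7 with remainder 7 ≠ 0), so F_{911^24} is not a subfield of F_{911^7}. Equivalently: if it were, the tower law would give 24 = [F_{911^24}:F_911] dividing [F_{911^7}:F_911] = 7, contradiction.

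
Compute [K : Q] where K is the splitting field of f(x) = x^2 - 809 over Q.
[K : Q] = 2

f(x) = x^2 - 809 factors as (x - √809)(x + √809). The splitting field is K = Q(√809). Since 809 is squarefree and > 1, it is not a perfect square, so x^2 - 809 is irreducible over Q and [Q(√809) : Q] = 2. Hence [K : Q] = 2.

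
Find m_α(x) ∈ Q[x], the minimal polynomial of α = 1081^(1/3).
m_α(x) = x^3 - 1081

α satisfies α^3 = 1081, so x^3 - 1081 annihilates α. By the rational root test, a rational root p/q (in lowest terms) of x^3 - 1081 would satisfy p^3 = 1081 q^3, forcing q = 1 and p^3 = 1081; but 1081 is not a perfect cube, contradiction. A monic cubic over Q with no rational root is irreducible (any nontrivial factorization would include a linear factor). Hence x^3 - 1081 is the minimal polynomial of α, and in particular [Q(α):Q] = 3.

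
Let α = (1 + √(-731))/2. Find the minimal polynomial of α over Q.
m_α(x) = x^2 - x + 183

From 2α - 1 = √(-731), squaring gives (2α - 1)^2 = -731, i.e. 4α^2 - 4α + 1 = -731, so α^2 - α + (1 + 731)/4 = 0. Since -731 ≡ 1 (mod 4), (1 + 731)/4 = 183 ∈ Z. The polynomial x^2 - x + 183 has discriminant 1 - 4·(183) = -731, which is not a perfect square in Q (d = -731 is squarefree and ≠ 1), so x^2 - x + 183 is irreducible over Q. It is the minimal polynomial of α.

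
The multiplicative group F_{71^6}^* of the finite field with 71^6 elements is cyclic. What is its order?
|F_{71^6}^*| = 128100283920

F_{71^6} has 71^6 = 128100283921 elements; its multiplicative group consists of all nonzero elements, so |F_{71^6}^*| = 128100283921 - 1 = 128100283920. (It is cyclic since any finite subgroup of the multiplicative group of a field is cyclic.)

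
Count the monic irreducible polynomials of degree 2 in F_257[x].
There are 32896 monic irreducible polynomials of degree 2 over F_257

Each element of F_{257^2} that lies in no proper subfield is a root of exactly one monic irreducible of degree 2 over F_257, and each such polynomial has 2 distinct roots in F_{257^2}. By Möbius inversion the count is N_257(2) = (1/2) Σ_{d|2} μ(2/d) · 257^d = (1/2)(μ(2)·257^1 + μ(1)·257^2) = 65792/2 = 32896.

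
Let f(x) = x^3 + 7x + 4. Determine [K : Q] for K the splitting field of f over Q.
[K : Q] = 6

By the rational root test, any rational root of the monic integer polynomial f(x) = x^3 + 7x + 4 must be an integer dividing the constant term 4, i.e. one of ±{1, 2, 4}. Evaluating: f(1) = 12, f(-1) = -4, f(2) = 26, f(-2) = -18, f(4) = 96, f(-4) = -88; none is 0, so f has no rational root and is therefore irreducible over Q (a cubic with no linear factor over a field is irreducible). For an irreducible cubic, the Galois group is A_3 or S_3 according as the discriminant disc(f) = -4a^3 - 27b^2 = -4·(7)^3 - 27·(4)^2 = -1804 is or is not a square in Q. Here disc(f) = -1804 is not a perfect square in Q, so the Galois group of f over Q is not contained in A_3 and must be all of S_3. The splitting field has degree |S_3| = 6 over Q, so [K : Q] = 6.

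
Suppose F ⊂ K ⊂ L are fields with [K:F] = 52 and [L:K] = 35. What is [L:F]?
[L:F] = 1820

The tower law says that for any tower of field extensions F ⊂ K ⊂ L with finite degrees, [L:F] = [L:K] · [K:F]. Here this gives [L:F] = 35 · 52 = 1820.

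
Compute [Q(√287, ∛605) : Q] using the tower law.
[Q(√287, ∛605) : Q] = 6

Let L = Q(√287, ∛605). Since Q(√287) ⊂ L and [Q(√287):Q] = 2, the tower law gives 2 | [L:Q]. Likewise Q(∛605) ⊂ L with [Q(∛605):Q] = 3 (because 605 is not a perfect cube), so 3 | [L:Q]. As gcd(2,3) = 1, [L:Q] is divisible by 6. Conversely L is generated over Q by √287 and ∛605, so [L:Q] ≤ 2·3 = 6. Therefore [Q(√287, ∛605) : Q] = 6.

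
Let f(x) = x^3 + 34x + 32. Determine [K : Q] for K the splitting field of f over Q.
[K : Q] = 6

By the rational root test, any rational root of the monic integer polynomial f(x) = x^3 + 34x + 32 must be an integer dividing the constant term 32, i.e. one of ±{1, 2, 4, 8, 16, 32}. Evaluating: f(1) = 67, f(-1) = -3, f(2) = 108, f(-2) = -44, f(4) = 232, f(-4) = -168, f(8) = 816, f(-8) = -752, f(16) = 4672, f(-16) = -4608, f(32) = 33888, f(-32) = -33824; none is 0, so f has no rational root and is therefore irreducible over Q (a cubic with no linear factor over a field is irreducible). For an irreducible cubic, the Galois group is A_3 or S_3 according as the discriminant disc(f) = -4a^3 - 27b^2 = -4·(34)^3 - 27·(32)^2 = -184864 is or is not a square in Q. Here disc(f) = -184864 is not a perfect square in Q, so the Galois group of f over Q is not contained in A_3 and must be all of S_3. The splitting field has degree |S_3| = 6 over Q, so [K : Q] = 6.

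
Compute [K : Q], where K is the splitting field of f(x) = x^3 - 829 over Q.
[K : Q] = 6

The roots of x^3 - 829 are ∛829, ω∛829, ω^2∛829 where ω = e^(2πi/3) is a primitive cube root of unity, so K = Q(∛829, ω). Now [Q(∛829):Q] = 3 (since 829 is not a perfect cube, x^3 - 829 is irreducible) and [Q(ω):Q] = 2. Both 2 and 3 divide [K:Q], and [K:Q] ≤ 3·2 = 6, so [K:Q] = 6. (Equivalently: Q(∛829) ⊂ R but ω ∉ R, so [K : Q(∛829)] = 2.)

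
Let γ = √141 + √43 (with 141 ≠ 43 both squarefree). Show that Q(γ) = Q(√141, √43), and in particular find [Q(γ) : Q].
[Q(γ) : Q] = 4 (equivalently, Q(γ) = Q(√141, √43))

Obviously Q(γ) ⊆ Q(√141, √43), and [Q(√141, √43):Q] = 4 (since 141, 43 are distinct squarefree integers > 1 with 6063 not a perfect square). To show equality we compute the minimal polynomial of γ. From γ = √141 + √43: γ^2 = 141 + 2√(6063) + 43 = 184 + 2√(6063), so γ^2 - 184 = 2√(6063); squaring, (γ^2 - 184)^2 = 4·6063, i.e. γ^4 - 368γ^2 + 33856 - 24252 = 0, i.e. γ^4 - 368γ^2 + 9604 = 0. So γ is a root of x^4 - 368x^2 + 9604. This polynomial is irreducible over Q: it has no rational root (each ±√141 ± √43 is irrational), and any factorization into two quadratics over Q would force √(6063) ∈ Q (pairing opposite roots) or √141, √43 ∈ Q (other pairings), all impossible. Hence [Q(γ):Q] = 4 = [Q(√141, √43):Q], so Q(γ) = Q(√141, √43).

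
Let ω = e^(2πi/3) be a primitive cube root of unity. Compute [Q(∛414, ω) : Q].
[Q(∛414, ω) : Q] = 6

[Q(∛414):Q] = 3 (min poly x^3 - 414, irreducible since 414 is not a perfect cube). [Q(ω):Q] = 2 (min poly x^2 + x + 1). Since Q(∛414) ⊂ R and ω ∉ R, we have ω ∉ Q(∛414), so x^2 + x + 1 remains irreducible over Q(∛414) and [Q(∛414, ω) : Q(∛414)] = 2. By the tower law, [Q(∛414, ω) : Q] = 3 · 2 = 6. (In fact Q(∛414, ω) is the splitting field of x^3 - 414 over Q.)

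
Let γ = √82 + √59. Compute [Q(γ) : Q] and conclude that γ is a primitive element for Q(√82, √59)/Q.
[Q(γ) : Q] = 4 (equivalently, Q(γ) = Q(√82, √59))

Obviously Q(γ) ⊆ Q(√82, √59), and [Q(√82, √59):Q] = 4 (since 82, 59 are distinct squarefree integers > 1 with 4838 not a perfect square). To show equality we compute the minimal polynomial of γ. From γ = √82 + √59: γ^2 = 82 + 2√(4838) + 59 = 141 + 2√(4838), so γ^2 - 141 = 2√(4838); squaring, (γ^2 - 141)^2 = 4·4838, i.e. γ^4 - 282γ^2 + 19881 - 19352 = 0, i.e. γ^4 - 282γ^2 + 529 = 0. So γ is a root of x^4 - 282x^2 + 529. This polynomial is irreducible over Q: it has no rational root (each ±√82 ± √59 is irrational), and any factorization into two quadratics over Q would force √(4838) ∈ Q (pairing opposite roots) or √82, √59 ∈ Q (other pairings), all impossible. Hence [Q(γ):Q] = 4 = [Q(√82, √59):Q], so Q(γ) = Q(√82, √59).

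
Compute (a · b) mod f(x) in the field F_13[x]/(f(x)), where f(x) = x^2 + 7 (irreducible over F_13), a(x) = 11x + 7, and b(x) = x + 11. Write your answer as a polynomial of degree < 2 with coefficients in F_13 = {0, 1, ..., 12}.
a · b ≡ 11x (mod f(x))

Multiply in F_13[x]: a(x)·b(x) = (11x + 7)·(x + 11) = 11x^2 + 11x + 12. This has degree ≥ 2, so divide by f(x) over F_13: 11x^2 + 11x + 12 = (11)·(x^2 + 7) + (11x). Hence a·b ≡ 11x (mod f). (F_13[x]/(f) is a field with 13^2 = 169 elements since f is irreducible of degree 2.)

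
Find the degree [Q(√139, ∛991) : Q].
[Q(√139, ∛991) : Q] = 6

Let L = Q(√139, ∛991). Since Q(√139) ⊂ L and [Q(√139):Q] = 2, the tower law gives 2 | [L:Q]. Likewise Q(∛991) ⊂ L with [Q(∛991):Q] = 3 (because 991 is not a perfect cube), so 3 | [L:Q]. As gcd(2,3) = 1, [L:Q] is divisible by 6. Conversely L is generated over Q by √139 and ∛991, so [L:Q] ≤ 2·3 = 6. Therefore [Q(√139, ∛991) : Q] = 6.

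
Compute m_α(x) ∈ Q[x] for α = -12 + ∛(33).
m_α(x) = x^3 + 36x^2 + 432x + 1695

Set β = α + 12 = ∛(33), so β^3 = 33. Then (α + 12)^3 - 33 = 0, i.e. α is a root of g(x) = (x + 12)^3 - 33 = x^3 + 36x^2 + 432x + 1695. Since g(x) = h(x + 12) where h(x) = x^3 - 33, and h is irreducible over Q (because 33 is not a perfect cube, so h has no rational root, and a monic cubic with no rational root is irreducible), g is also irreducible (irreducibility is preserved under the substitution x → x + 12). Hence m_α(x) = x^3 + 36x^2 + 432x + 1695.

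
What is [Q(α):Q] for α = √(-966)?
[Q(α):Q] = 2

[Q(α):Q] equals the degree of the minimal polynomial of α. Here α^2 = -966 and x^2 + 966 is irreducible (d = -966 is squarefree, ≠ 1, hence not a square), so deg(m_α) = 2. Thus [Q(α):Q] = 2.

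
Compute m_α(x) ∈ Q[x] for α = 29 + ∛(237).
m_α(x) = x^3 - 87x^2 + 2523x - 24626

Set β = α - 29 = ∛(237), so β^3 = 237. Then (α - 29)^3 - 237 = 0, i.e. α is a root of g(x) = (x - 29)^3 - 237 = x^3 - 87x^2 + 2523x - 24626. Since g(x) = h(x - 29) where h(x) = x^3 - 237, and h is irreducible over Q (because 237 is not a perfect cube, so h has no rational root, and a monic cubic with no rational root is irreducible), g is also irreducible (irreducibility is preserved under the substitution x → x - 29). Hence m_α(x) = x^3 - 87x^2 + 2523x - 24626.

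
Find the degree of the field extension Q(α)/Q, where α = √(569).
[Q(α):Q] = 2

[Q(α):Q] equals the degree of the minimal polynomial of α. Here α^2 = 569 and x^2 - 569 is irreducible (d = 569 is squarefree, ≠ 1, hence not a square), so deg(m_α) = 2. Thus [Q(α):Q] = 2.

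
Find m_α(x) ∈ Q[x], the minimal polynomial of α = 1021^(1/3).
m_α(x) = x^3 - 1021

α satisfies α^3 = 1021, so x^3 - 1021 annihilates α. By the rational root test, a rational root p/q (in lowest terms) of x^3 - 1021 would satisfy p^3 = 1021 q^3, forcing q = 1 and p^3 = 1021; but 1021 is not a perfect cube, contradiction. A monic cubic over Q with no rational root is irreducible (any nontrivial factorization would include a linear factor). Hence x^3 - 1021 is the minimal polynomial of α, and in particular [Q(α):Q] = 3.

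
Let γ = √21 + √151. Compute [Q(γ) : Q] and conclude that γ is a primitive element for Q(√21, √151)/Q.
[Q(γ) : Q] = 4 (equivalently, Q(γ) = Q(√21, √151))

Obviously Q(γ) ⊆ Q(√21, √151), and [Q(√21, √151):Q] = 4 (since 21, 151 are distinct squarefree integers > 1 with 3171 not a perfect square). To show equality we compute the minimal polynomial of γ. From γ = √21 + √151: γ^2 = 21 + 2√(3171) + 151 = 172 + 2√(3171), so γ^2 - 172 = 2√(3171); squaring, (γ^2 - 172)^2 = 4·3171, i.e. γ^4 - 344γ^2 + 29584 - 12684 = 0, i.e. γ^4 - 344γ^2 + 16900 = 0. So γ is a root of x^4 - 344x^2 + 16900. This polynomial is irreducible over Q: it has no rational root (each ±√21 ± √151 is irrational), and any factorization into two quadratics over Q would force √(3171) ∈ Q (pairing opposite roots) or √21, √151 ∈ Q (other pairings), all impossible. Hence [Q(γ):Q] = 4 = [Q(√21, √151):Q], so Q(γ) = Q(√21, √151).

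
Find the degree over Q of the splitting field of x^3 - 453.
[K : Q] = 6

The roots of x^3 - 453 are ∛453, ω∛453, ω^2∛453 where ω = e^(2πi/3) is a primitive cube root of unity, so K = Q(∛453, ω). Now [Q(∛453):Q] = 3 (since 453 is not a perfect cube, x^3 - 453 is irreducible) and [Q(ω):Q] = 2. Both 2 and 3 divide [K:Q], and [K:Q] ≤ 3·2 = 6, so [K:Q] = 6. (Equivalently: Q(∛453) ⊂ R but ω ∉ R, so [K : Q(∛453)] = 2.)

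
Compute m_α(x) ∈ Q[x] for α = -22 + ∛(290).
m_α(x) = x^3 + 66x^2 + 1452x + 10358

Set β = α + 22 = ∛(290), so β^3 = 290. Then (α + 22)^3 - 290 = 0, i.e. α is a root of g(x) = (x + 22)^3 - 290 = x^3 + 66x^2 + 1452x + 10358. Since g(x) = h(x + 22) where h(x) = x^3 - 290, and h is irreducible over Q (because 290 is not a perfect cube, so h has no rational root, and a monic cubic with no rational root is irreducible), g is also irreducible (irreducibility is preserved under the substitution x → x + 22). Hence m_α(x) = x^3 + 66x^2 + 1452x + 10358.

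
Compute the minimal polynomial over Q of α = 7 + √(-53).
m_α(x) = x^2 - 14x + 102

From α - 7 = √(-53), squaring gives (α - 7)^2 = -53, i.e. α^2 - 14α + 49 = -53, so α^2 - 14α + 102 = 0. The discriminant of x^2 - 14x + 102 is (-14)^2 - 4·(102) = 196 - 408 = -212, and 4·(-53) is not a perfect square in Q since -53 is squarefree and ≠ 1. Hence x^2 - 14x + 102 is irreducible over Q and is the minimal polynomial of α.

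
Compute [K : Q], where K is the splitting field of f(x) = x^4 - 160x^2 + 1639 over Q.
[K : Q] = 4

Solving the quadratic in x^2: x^2 = (160 ± √(160^2 - 4·1639))/2 = (160 ± √19044)/2 = (160 ± 138)/2, giving x^2 = 11 or x^2 = 149. So f(x) = (x^2 - 11)(x^2 - 149) and the roots of f are ±√11, ±√149. Hence the splitting field is K = Q(√11, √149). Since 11 and 149 are distinct squarefree integers > 1, their product 1639 is not a perfect square, so √149 ∉ Q(√11). By the tower law [K:Q] = [Q(√11,√149):Q(√11)] · [Q(√11):Q] = 2 · 2 = 4.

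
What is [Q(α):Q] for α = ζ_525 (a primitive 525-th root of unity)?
[Q(α):Q] = 240

The minimal polynomial of ζ_525 over Q is the 525-th cyclotomic polynomial Φ_525(x), which is irreducible over Q and has degree φ(525) = 240. Hence [Q(α):Q] = φ(525) = 240.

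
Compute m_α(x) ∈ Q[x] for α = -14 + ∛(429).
m_α(x) = x^3 + 42x^2 + 588x + 2315

Set β = α + 14 = ∛(429), so β^3 = 429. Then (α + 14)^3 - 429 = 0, i.e. α is a root of g(x) = (x + 14)^3 - 429 = x^3 + 42x^2 + 588x + 2315. Since g(x) = h(x + 14) where h(x) = x^3 - 429, and h is irreducible over Q (because 429 is not a perfect cube, so h has no rational root, and a monic cubic with no rational root is irreducible), g is also irreducible (irreducibility is preserved under the substitution x → x + 14). Hence m_α(x) = x^3 + 42x^2 + 588x + 2315.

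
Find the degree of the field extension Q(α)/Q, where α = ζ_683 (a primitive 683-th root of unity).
[Q(α):Q] = 682

The minimal polynomial of ζ_683 over Q is the 683-th cyclotomic polynomial Φ_683(x), which is irreducible over Q and has degree φ(683) = 682. Hence [Q(α):Q] = φ(683) = 682.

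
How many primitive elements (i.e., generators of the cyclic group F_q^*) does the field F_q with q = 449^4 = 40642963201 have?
There are φ(40642963200) = 9289728000 primitive elements

F_q^* is cyclic of order q - 1 = 40642963200. A cyclic group of order m has exactly φ(m) generators. Here m = 40642963200 = 2^8 · 3^2 · 5^2 · 7 · 100801, so the number of primitive elements is φ(40642963200) = 9289728000.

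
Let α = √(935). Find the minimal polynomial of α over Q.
m_α(x) = x^2 - 935

α satisfies α^2 - 935 = 0, so x^2 - 935 annihilates α. Since d = 935 is squarefree and ≠ 1, it is not a perfect square in Q, so x^2 - 935 has no rational root and is therefore irreducible over Q (a degree-2 polynomial over a field is irreducible iff it has no root). Hence m_α(x) = x^2 - 935.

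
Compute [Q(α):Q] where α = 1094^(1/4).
[Q(α):Q] = 4

α is a root of x^4 - 1094. By Eisenstein's criterion at the prime p = 2 (which divides the constant term 1094 but p^2 = 4 does not, since 1094 is squarefree), x^4 - 1094 is irreducible over Q. Hence [Q(α):Q] = 4.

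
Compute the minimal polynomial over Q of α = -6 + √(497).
m_α(x) = x^2 + 12x - 461

From α + 6 = √(497), squaring gives (α + 6)^2 = 497, i.e. α^2 + 12α + 36 = 497, so α^2 + 12α - 461 = 0. The discriminant of x^2 + 12x - 461 is (12)^2 - 4·(-461) = 144 + 1844 = 1988, and 4·(497) is not a perfect square in Q since 497 is squarefree and ≠ 1. Hence x^2 + 12x - 461 is irreducible over Q and is the minimal polynomial of α.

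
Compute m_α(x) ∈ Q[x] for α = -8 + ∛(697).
m_α(x) = x^3 + 24x^2 + 192x - 185

Set β = α + 8 = ∛(697), so β^3 = 697. Then (α + 8)^3 - 697 = 0, i.e. α is a root of g(x) = (x + 8)^3 - 697 = x^3 + 24x^2 + 192x - 185. Since g(x) = h(x + 8) where h(x) = x^3 - 697, and h is irreducible over Q (because 697 is not a perfect cube, so h has no rational root, and a monic cubic with no rational root is irreducible), g is also irreducible (irreducibility is preserved under the substitution x → x + 8). Hence m_α(x) = x^3 + 24x^2 + 192x - 185.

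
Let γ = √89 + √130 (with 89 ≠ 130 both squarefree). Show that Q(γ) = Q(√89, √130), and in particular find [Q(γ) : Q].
[Q(γ) : Q] = 4 (equivalently, Q(γ) = Q(√89, √130))

Obviously Q(γ) ⊆ Q(√89, √130), and [Q(√89, √130):Q] = 4 (since 89, 130 are distinct squarefree integers > 1 with 11570 not a perfect square). To show equality we compute the minimal polynomial of γ. From γ = √89 + √130: γ^2 = 89 + 2√(11570) + 130 = 219 + 2√(11570), so γ^2 - 219 = 2√(11570); squaring, (γ^2 - 219)^2 = 4·11570, i.e. γ^4 - 438γ^2 + 47961 - 46280 = 0, i.e. γ^4 - 438γ^2 + 1681 = 0. So γ is a root of x^4 - 438x^2 + 1681. This polynomial is irreducible over Q: it has no rational root (each ±√89 ± √130 is irrational), and any factorization into two quadratics over Q would force √(11570) ∈ Q (pairing opposite roots) or √89, √130 ∈ Q (other pairings), all impossible. Hence [Q(γ):Q] = 4 = [Q(√89, √130):Q], so Q(γ) = Q(√89, √130).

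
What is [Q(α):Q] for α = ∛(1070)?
[Q(α):Q] = 3

The minimal polynomial of α is x^3 - 1070, irreducible over Q since 1070 is not a perfect cube (so x^3 - 1070 has no rational root). Hence [Q(α):Q] = deg(m_α) = 3.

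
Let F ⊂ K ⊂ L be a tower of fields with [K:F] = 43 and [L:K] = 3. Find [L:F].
[L:F] = 129

The tower law says that for any tower of field extensions F ⊂ K ⊂ L with finite degrees, [L:F] = [L:K] · [K:F]. Here this gives [L:F] = 3 · 43 = 129.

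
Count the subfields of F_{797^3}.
F_{797^3} has 2 subfields

The subfields of F_{p^n} are exactly the fields F_{p^d} for d | n (each is the fixed field of the unique index-d subgroup of Gal(F_{p^n}/F_p) ≅ Z/nZ). The divisors of n = 3 are {1, 3}, giving 2 subfields: F_{797^1}, F_{797^3}.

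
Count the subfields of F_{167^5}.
F_{167^5} has 2 subfields

The subfields of F_{p^n} are exactly the fields F_{p^d} for d | n (each is the fixed field of the unique index-d subgroup of Gal(F_{p^n}/F_p) ≅ Z/nZ). The divisors of n = 5 are {1, 5}, giving 2 subfields: F_{167^1}, F_{167^5}.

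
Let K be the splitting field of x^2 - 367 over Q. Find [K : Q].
[K : Q] = 2

f(x) = x^2 - 367 factors as (x - √367)(x + √367). The splitting field is K = Q(√367). Since 367 is squarefree and > 1, it is not a perfect square, so x^2 - 367 is irreducible over Q and [Q(√367) : Q] = 2. Hence [K : Q] = 2.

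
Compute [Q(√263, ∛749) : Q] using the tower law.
[Q(√263, ∛749) : Q] = 6

Let L = Q(√263, ∛749). Since Q(√263) ⊂ L and [Q(√263):Q] = 2, the tower law gives 2 | [L:Q]. Likewise Q(∛749) ⊂ L with [Q(∛749):Q] = 3 (because 749 is not a perfect cube), so 3 | [L:Q]. As gcd(2,3) = 1, [L:Q] is divisible by 6. Conversely L is generated over Q by √263 and ∛749, so [L:Q] ≤ 2·3 = 6. Therefore [Q(√263, ∛749) : Q] = 6.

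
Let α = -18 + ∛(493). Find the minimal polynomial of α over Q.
m_α(x) = x^3 + 54x^2 + 972x + 5339

Set β = α + 18 = ∛(493), so β^3 = 493. Then (α + 18)^3 - 493 = 0, i.e. α is a root of g(x) = (x + 18)^3 - 493 = x^3 + 54x^2 + 972x + 5339. Since g(x) = h(x + 18) where h(x) = x^3 - 493, and h is irreducible over Q (because 493 is not a perfect cube, so h has no rational root, and a monic cubic with no rational root is irreducible), g is also irreducible (irreducibility is preserved under the substitution x → x + 18). Hence m_α(x) = x^3 + 54x^2 + 972x + 5339.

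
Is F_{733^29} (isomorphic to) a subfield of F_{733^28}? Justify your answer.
No: F_{733^29} is not a subfield of F_{733^28}

F_{p^m} embeds in F_{p^n} iff m | n. Here 29 ∤ 28 (since 28 = 0·29 + 28 with remainder 28 ≠ 0), so F_{733^29} is not a subfield of F_{733^28}. Equivalently: if it were, the tower law would give 29 = [F_{733^29}:F_733] dividing [F_{733^28}:F_733] = 28, contradiction.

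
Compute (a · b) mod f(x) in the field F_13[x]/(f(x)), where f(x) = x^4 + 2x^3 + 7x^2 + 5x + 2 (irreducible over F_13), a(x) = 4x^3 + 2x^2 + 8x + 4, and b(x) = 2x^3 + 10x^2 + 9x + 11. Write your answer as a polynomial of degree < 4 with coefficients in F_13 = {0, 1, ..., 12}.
a · b ≡ 7x^3 + 11x^2 + 8x + 7 (mod f(x))

Multiply in F_13[x]: a(x)·b(x) = (4x^3 + 2x^2 + 8x + 4)·(2x^3 + 10x^2 + 9x + 11) = 8x^6 + 5x^5 + 7x^4 + 7x^3 + 4x^2 + 7x + 5. This has degree ≥ 4, so divide by f(x) over F_13: 8x^6 + 5x^5 + 7x^4 + 7x^3 + 4x^2 + 7x + 5 = (8x^2 + 2x + 12)·(x^4 + 2x^3 + 7x^2 + 5x + 2) + (7x^3 + 11x^2 + 8x + 7). Hence a·b ≡ 7x^3 + 11x^2 + 8x + 7 (mod f). (F_13[x]/(f) is a field with 13^4 = 28561 elements since f is irreducible of degree 4.)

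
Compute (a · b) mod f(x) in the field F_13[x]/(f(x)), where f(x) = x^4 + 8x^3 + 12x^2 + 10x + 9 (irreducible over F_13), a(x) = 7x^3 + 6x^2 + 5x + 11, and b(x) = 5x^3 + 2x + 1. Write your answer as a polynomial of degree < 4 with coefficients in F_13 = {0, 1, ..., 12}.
a · b ≡ 3x^3 + 11x^2 + 10x (mod f(x))

Multiply in F_13[x]: a(x)·b(x) = (7x^3 + 6x^2 + 5x + 11)·(5x^3 + 2x + 1) = 9x^6 + 4x^5 + 9x^3 + 3x^2 + x + 11. This has degree ≥ 4, so divide by f(x) over F_13: 9x^6 + 4x^5 + 9x^3 + 3x^2 + x + 11 = (9x^2 + 10x + 7)·(x^4 + 8x^3 + 12x^2 + 10x + 9) + (3x^3 + 11x^2 + 10x). Hence a·b ≡ 3x^3 + 11x^2 + 10x (mod f). (F_13[x]/(f) is a field with 13^4 = 28561 elements since f is irreducible of degree 4.)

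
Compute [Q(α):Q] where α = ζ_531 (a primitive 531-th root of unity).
[Q(α):Q] = 348

The minimal polynomial of ζ_531 over Q is the 531-th cyclotomic polynomial Φ_531(x), which is irreducible over Q and has degree φ(531) = 348. Hence [Q(α):Q] = φ(531) = 348.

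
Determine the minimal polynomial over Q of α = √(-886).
m_α(x) = x^2 + 886

α satisfies α^2 + 886 = 0, so x^2 + 886 annihilates α. Since d = -886 is squarefree and ≠ 1, it is not a perfect square in Q, so x^2 + 886 has no rational root and is therefore irreducible over Q (a degree-2 polynomial over a field is irreducible iff it has no root). Hence m_α(x) = x^2 + 886.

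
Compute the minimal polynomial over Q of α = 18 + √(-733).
m_α(x) = x^2 - 36x + 1057

From α - 18 = √(-733), squaring gives (α - 18)^2 = -733, i.e. α^2 - 36α + 324 = -733, so α^2 - 36α + 1057 = 0. The discriminant of x^2 - 36x + 1057 is (-36)^2 - 4·(1057) = 1296 - 4228 = -2932, and 4·(-733) is not a perfect square in Q since -733 is squarefree and ≠ 1. Hence x^2 - 36x + 1057 is irreducible over Q and is the minimal polynomial of α.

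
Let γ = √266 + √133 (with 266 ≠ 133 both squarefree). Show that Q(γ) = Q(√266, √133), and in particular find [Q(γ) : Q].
[Q(γ) : Q] = 4 (equivalently, Q(γ) = Q(√266, √133))

Obviously Q(γ) ⊆ Q(√266, √133), and [Q(√266, √133):Q] = 4 (since 266, 133 are distinct squarefree integers > 1 with 35378 not a perfect square). To show equality we compute the minimal polynomial of γ. From γ = √266 + √133: γ^2 = 266 + 2√(35378) + 133 = 399 + 2√(35378), so γ^2 - 399 = 2√(35378); squaring, (γ^2 - 399)^2 = 4·35378, i.e. γ^4 - 798γ^2 + 159201 - 141512 = 0, i.e. γ^4 - 798γ^2 + 17689 = 0. So γ is a root of x^4 - 798x^2 + 17689. This polynomial is irreducible over Q: it has no rational root (each ±√266 ± √133 is irrational), and any factorization into two quadratics over Q would force √(35378) ∈ Q (pairing opposite roots) or √266, √133 ∈ Q (other pairings), all impossible. Hence [Q(γ):Q] = 4 = [Q(√266, √133):Q], so Q(γ) = Q(√266, √133).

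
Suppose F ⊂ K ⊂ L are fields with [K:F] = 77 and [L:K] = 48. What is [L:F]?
[L:F] = 3696

The tower law says that for any tower of field extensions F ⊂ K ⊂ L with finite degrees, [L:F] = [L:K] · [K:F]. Here this gives [L:F] = 48 · 77 = 3696.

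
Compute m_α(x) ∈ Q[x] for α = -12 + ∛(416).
m_α(x) = x^3 + 36x^2 + 432x + 1312

Set β = α + 12 = ∛(416), so β^3 = 416. Then (α + 12)^3 - 416 = 0, i.e. α is a root of g(x) = (x + 12)^3 - 416 = x^3 + 36x^2 + 432x + 1312. Since g(x) = h(x + 12) where h(x) = x^3 - 416, and h is irreducible over Q (because 416 is not a perfect cube, so h has no rational root, and a monic cubic with no rational root is irreducible), g is also irreducible (irreducibility is preserved under the substitution x → x + 12). Hence m_α(x) = x^3 + 36x^2 + 432x + 1312.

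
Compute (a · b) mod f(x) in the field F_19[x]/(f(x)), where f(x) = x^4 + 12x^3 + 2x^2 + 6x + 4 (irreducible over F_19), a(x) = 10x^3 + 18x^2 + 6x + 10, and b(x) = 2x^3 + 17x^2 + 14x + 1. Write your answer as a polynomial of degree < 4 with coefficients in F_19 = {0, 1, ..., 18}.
a · b ≡ 15x^3 + 17x^2 + 12 (mod f(x))

Multiply in F_19[x]: a(x)·b(x) = (10x^3 + 18x^2 + 6x + 10)·(2x^3 + 17x^2 + 14x + 1) = x^6 + 16x^5 + 2x^4 + 4x^3 + 6x^2 + 13x + 10. This has degree ≥ 4, so divide by f(x) over F_19: x^6 + 16x^5 + 2x^4 + 4x^3 + 6x^2 + 13x + 10 = (x^2 + 4x + 9)·(x^4 + 12x^3 + 2x^2 + 6x + 4) + (15x^3 + 17x^2 + 12). Hence a·b ≡ 15x^3 + 17x^2 + 12 (mod f). (F_19[x]/(f) is a field with 19^4 = 130321 elements since f is irreducible of degree 4.)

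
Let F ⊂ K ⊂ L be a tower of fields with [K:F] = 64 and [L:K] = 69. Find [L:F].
[L:F] = 4416

The tower law says that for any tower of field extensions F ⊂ K ⊂ L with finite degrees, [L:F] = [L:K] · [K:F]. Here this gives [L:F] = 69 · 64 = 4416.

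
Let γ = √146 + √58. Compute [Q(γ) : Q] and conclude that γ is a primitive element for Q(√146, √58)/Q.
[Q(γ) : Q] = 4 (equivalently, Q(γ) = Q(√146, √58))

Obviously Q(γ) ⊆ Q(√146, √58), and [Q(√146, √58):Q] = 4 (since 146, 58 are distinct squarefree integers > 1 with 8468 not a perfect square). To show equality we compute the minimal polynomial of γ. From γ = √146 + √58: γ^2 = 146 + 2√(8468) + 58 = 204 + 2√(8468), so γ^2 - 204 = 2√(8468); squaring, (γ^2 - 204)^2 = 4·8468, i.e. γ^4 - 408γ^2 + 41616 - 33872 = 0, i.e. γ^4 - 408γ^2 + 7744 = 0. So γ is a root of x^4 - 408x^2 + 7744. This polynomial is irreducible over Q: it has no rational root (each ±√146 ± √58 is irrational), and any factorization into two quadratics over Q would force √(8468) ∈ Q (pairing opposite roots) or √146, √58 ∈ Q (other pairings), all impossible. Hence [Q(γ):Q] = 4 = [Q(√146, √58):Q], so Q(γ) = Q(√146, √58).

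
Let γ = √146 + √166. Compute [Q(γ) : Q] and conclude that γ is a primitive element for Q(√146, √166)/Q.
[Q(γ) : Q] = 4 (equivalently, Q(γ) = Q(√146, √166))

Obviously Q(γ) ⊆ Q(√146, √166), and [Q(√146, √166):Q] = 4 (since 146, 166 are distinct squarefree integers > 1 with 24236 not a perfect square). To show equality we compute the minimal polynomial of γ. From γ = √146 + √166: γ^2 = 146 + 2√(24236) + 166 = 312 + 2√(24236), so γ^2 - 312 = 2√(24236); squaring, (γ^2 - 312)^2 = 4·24236, i.e. γ^4 - 624γ^2 + 97344 - 96944 = 0, i.e. γ^4 - 624γ^2 + 400 = 0. So γ is a root of x^4 - 624x^2 + 400. This polynomial is irreducible over Q: it has no rational root (each ±√146 ± √166 is irrational), and any factorization into two quadratics over Q would force √(24236) ∈ Q (pairing opposite roots) or √146, √166 ∈ Q (other pairings), all impossible. Hence [Q(γ):Q] = 4 = [Q(√146, √166):Q], so Q(γ) = Q(√146, √166).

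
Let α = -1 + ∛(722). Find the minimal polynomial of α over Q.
m_α(x) = x^3 + 3x^2 + 3x - 721

Set β = α + 1 = ∛(722), so β^3 = 722. Then (α + 1)^3 - 722 = 0, i.e. α is a root of g(x) = (x + 1)^3 - 722 = x^3 + 3x^2 + 3x - 721. Since g(x) = h(x + 1) where h(x) = x^3 - 722, and h is irreducible over Q (because 722 is not a perfect cube, so h has no rational root, and a monic cubic with no rational root is irreducible), g is also irreducible (irreducibility is preserved under the substitution x → x + 1). Hence m_α(x) = x^3 + 3x^2 + 3x - 721.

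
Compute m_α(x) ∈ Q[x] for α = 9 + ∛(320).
m_α(x) = x^3 - 27x^2 + 243x - 1049

Set β = α - 9 = ∛(320), so β^3 = 320. Then (α - 9)^3 - 320 = 0, i.e. α is a root of g(x) = (x - 9)^3 - 320 = x^3 - 27x^2 + 243x - 1049. Since g(x) = h(x - 9) where h(x) = x^3 - 320, and h is irreducible over Q (because 320 is not a perfect cube, so h has no rational root, and a monic cubic with no rational root is irreducible), g is also irreducible (irreducibility is preserved under the substitution x → x - 9). Hence m_α(x) = x^3 - 27x^2 + 243x - 1049.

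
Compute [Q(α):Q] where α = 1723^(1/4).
[Q(α):Q] = 4

α is a root of x^4 - 1723. By Eisenstein's criterion at the prime p = 1723 (which divides the constant term 1723 but p^2 = 2968729 does not, since 1723 is squarefree), x^4 - 1723 is irreducible over Q. Hence [Q(α):Q] = 4.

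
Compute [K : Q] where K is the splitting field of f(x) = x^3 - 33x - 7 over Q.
[K : Q] = 6

By the rational root test, any rational root of the monic integer polynomial f(x) = x^3 - 33x - 7 must be an integer dividing the constant term -7, i.e. one of ±{1, 7}. Evaluating: f(1) = -39, f(-1) = 25, f(7) = 105, f(-7) = -119; none is 0, so f has no rational root and is therefore irreducible over Q (a cubic with no linear factor over a field is irreducible). For an irreducible cubic, the Galois group is A_3 or S_3 according as the discriminant disc(f) = -4a^3 - 27b^2 = -4·(-33)^3 - 27·(-7)^2 = 142425 is or is not a square in Q. Here disc(f) = 142425 is not a perfect square in Q, so the Galois group of f over Q is not contained in A_3 and must be all of S_3. The splitting field has degree |S_3| = 6 over Q, so [K : Q] = 6.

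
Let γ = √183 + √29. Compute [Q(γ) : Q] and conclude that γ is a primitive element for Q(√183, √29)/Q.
[Q(γ) : Q] = 4 (equivalently, Q(γ) = Q(√183, √29))

Obviously Q(γ) ⊆ Q(√183, √29), and [Q(√183, √29):Q] = 4 (since 183, 29 are distinct squarefree integers > 1 with 5307 not a perfect square). To show equality we compute the minimal polynomial of γ. From γ = √183 + √29: γ^2 = 183 + 2√(5307) + 29 = 212 + 2√(5307), so γ^2 - 212 = 2√(5307); squaring, (γ^2 - 212)^2 = 4·5307, i.e. γ^4 - 424γ^2 + 44944 - 21228 = 0, i.e. γ^4 - 424γ^2 + 23716 = 0. So γ is a root of x^4 - 424x^2 + 23716. This polynomial is irreducible over Q: it has no rational root (each ±√183 ± √29 is irrational), and any factorization into two quadratics over Q would force √(5307) ∈ Q (pairing opposite roots) or √183, √29 ∈ Q (other pairings), all impossible. Hence [Q(γ):Q] = 4 = [Q(√183, √29):Q], so Q(γ) = Q(√183, √29).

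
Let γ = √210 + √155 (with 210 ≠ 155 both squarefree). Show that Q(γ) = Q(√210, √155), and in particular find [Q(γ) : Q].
[Q(γ) : Q] = 4 (equivalently, Q(γ) = Q(√210, √155))

Obviously Q(γ) ⊆ Q(√210, √155), and [Q(√210, √155):Q] = 4 (since 210, 155 are distinct squarefree integers > 1 with 32550 not a perfect square). To show equality we compute the minimal polynomial of γ. From γ = √210 + √155: γ^2 = 210 + 2√(32550) + 155 = 365 + 2√(32550), so γ^2 - 365 = 2√(32550); squaring, (γ^2 - 365)^2 = 4·32550, i.e. γ^4 - 730γ^2 + 133225 - 130200 = 0, i.e. γ^4 - 730γ^2 + 3025 = 0. So γ is a root of x^4 - 730x^2 + 3025. This polynomial is irreducible over Q: it has no rational root (each ±√210 ± √155 is irrational), and any factorization into two quadratics over Q would force √(32550) ∈ Q (pairing opposite roots) or √210, √155 ∈ Q (other pairings), all impossible. Hence [Q(γ):Q] = 4 = [Q(√210, √155):Q], so Q(γ) = Q(√210, √155).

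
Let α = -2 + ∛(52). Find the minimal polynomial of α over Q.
m_α(x) = x^3 + 6x^2 + 12x - 44

Set β = α + 2 = ∛(52), so β^3 = 52. Then (α + 2)^3 - 52 = 0, i.e. α is a root of g(x) = (x + 2)^3 - 52 = x^3 + 6x^2 + 12x - 44. Since g(x) = h(x + 2) where h(x) = x^3 - 52, and h is irreducible over Q (because 52 is not a perfect cube, so h has no rational root, and a monic cubic with no rational root is irreducible), g is also irreducible (irreducibility is preserved under the substitution x → x + 2). Hence m_α(x) = x^3 + 6x^2 + 12x - 44.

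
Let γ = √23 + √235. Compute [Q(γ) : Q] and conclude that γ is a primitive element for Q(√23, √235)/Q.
[Q(γ) : Q] = 4 (equivalently, Q(γ) = Q(√23, √235))

Obviously Q(γ) ⊆ Q(√23, √235), and [Q(√23, √235):Q] = 4 (since 23, 235 are distinct squarefree integers > 1 with 5405 not a perfect square). To show equality we compute the minimal polynomial of γ. From γ = √23 + √235: γ^2 = 23 + 2√(5405) + 235 = 258 + 2√(5405), so γ^2 - 258 = 2√(5405); squaring, (γ^2 - 258)^2 = 4·5405, i.e. γ^4 - 516γ^2 + 66564 - 21620 = 0, i.e. γ^4 - 516γ^2 + 44944 = 0. So γ is a root of x^4 - 516x^2 + 44944. This polynomial is irreducible over Q: it has no rational root (each ±√23 ± √235 is irrational), and any factorization into two quadratics over Q would force √(5405) ∈ Q (pairing opposite roots) or √23, √235 ∈ Q (other pairings), all impossible. Hence [Q(γ):Q] = 4 = [Q(√23, √235):Q], so Q(γ) = Q(√23, √235).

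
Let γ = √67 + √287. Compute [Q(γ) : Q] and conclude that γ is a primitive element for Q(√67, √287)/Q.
[Q(γ) : Q] = 4 (equivalently, Q(γ) = Q(√67, √287))

Obviously Q(γ) ⊆ Q(√67, √287), and [Q(√67, √287):Q] = 4 (since 67, 287 are distinct squarefree integers > 1 with 19229 not a perfect square). To show equality we compute the minimal polynomial of γ. From γ = √67 + √287: γ^2 = 67 + 2√(19229) + 287 = 354 + 2√(19229), so γ^2 - 354 = 2√(19229); squaring, (γ^2 - 354)^2 = 4·19229, i.e. γ^4 - 708γ^2 + 125316 - 76916 = 0, i.e. γ^4 - 708γ^2 + 48400 = 0. So γ is a root of x^4 - 708x^2 + 48400. This polynomial is irreducible over Q: it has no rational root (each ±√67 ± √287 is irrational), and any factorization into two quadratics over Q would force √(19229) ∈ Q (pairing opposite roots) or √67, √287 ∈ Q (other pairings), all impossible. Hence [Q(γ):Q] = 4 = [Q(√67, √287):Q], so Q(γ) = Q(√67, √287).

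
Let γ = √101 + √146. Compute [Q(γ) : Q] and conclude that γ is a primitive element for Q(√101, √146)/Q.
[Q(γ) : Q] = 4 (equivalently, Q(γ) = Q(√101, √146))

Obviously Q(γ) ⊆ Q(√101, √146), and [Q(√101, √146):Q] = 4 (since 101, 146 are distinct squarefree integers > 1 with 14746 not a perfect square). To show equality we compute the minimal polynomial of γ. From γ = √101 + √146: γ^2 = 101 + 2√(14746) + 146 = 247 + 2√(14746), so γ^2 - 247 = 2√(14746); squaring, (γ^2 - 247)^2 = 4·14746, i.e. γ^4 - 494γ^2 + 61009 - 58984 = 0, i.e. γ^4 - 494γ^2 + 2025 = 0. So γ is a root of x^4 - 494x^2 + 2025. This polynomial is irreducible over Q: it has no rational root (each ±√101 ± √146 is irrational), and any factorization into two quadratics over Q would force √(14746) ∈ Q (pairing opposite roots) or √101, √146 ∈ Q (other pairings), all impossible. Hence [Q(γ):Q] = 4 = [Q(√101, √146):Q], so Q(γ) = Q(√101, √146).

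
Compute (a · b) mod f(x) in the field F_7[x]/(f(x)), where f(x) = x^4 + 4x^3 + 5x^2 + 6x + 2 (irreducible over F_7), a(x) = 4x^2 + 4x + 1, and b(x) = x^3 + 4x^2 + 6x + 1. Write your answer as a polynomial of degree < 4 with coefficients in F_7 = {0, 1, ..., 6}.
a · b ≡ 5x^3 + 2x^2 + 6x (mod f(x))

Multiply in F_7[x]: a(x)·b(x) = (4x^2 + 4x + 1)·(x^3 + 4x^2 + 6x + 1) = 4x^5 + 6x^4 + 6x^3 + 4x^2 + 3x + 1. This has degree ≥ 4, so divide by f(x) over F_7: 4x^5 + 6x^4 + 6x^3 + 4x^2 + 3x + 1 = (4x + 4)·(x^4 + 4x^3 + 5x^2 + 6x + 2) + (5x^3 + 2x^2 + 6x). Hence a·b ≡ 5x^3 + 2x^2 + 6x (mod f). (F_7[x]/(f) is a field with 7^4 = 2401 elements since f is irreducible of degree 4.)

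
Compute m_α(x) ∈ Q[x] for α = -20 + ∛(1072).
m_α(x) = x^3 + 60x^2 + 1200x + 6928

Set β = α + 20 = ∛(1072), so β^3 = 1072. Then (α + 20)^3 - 1072 = 0, i.e. α is a root of g(x) = (x + 20)^3 - 1072 = x^3 + 60x^2 + 1200x + 6928. Since g(x) = h(x + 20) where h(x) = x^3 - 1072, and h is irreducible over Q (because 1072 is not a perfect cube, so h has no rational root, and a monic cubic with no rational root is irreducible), g is also irreducible (irreducibility is preserved under the substitution x → x + 20). Hence m_α(x) = x^3 + 60x^2 + 1200x + 6928.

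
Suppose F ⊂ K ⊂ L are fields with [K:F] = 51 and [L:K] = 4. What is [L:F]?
[L:F] = 204

The tower law says that for any tower of field extensions F ⊂ K ⊂ L with finite degrees, [L:F] = [L:K] · [K:F]. Here this gives [L:F] = 4 · 51 = 204.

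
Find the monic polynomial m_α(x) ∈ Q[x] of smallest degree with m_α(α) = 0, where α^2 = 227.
m_α(x) = x^2 - 227

α satisfies α^2 - 227 = 0, so x^2 - 227 annihilates α. Since d = 227 is squarefree and ≠ 1, it is not a perfect square in Q, so x^2 - 227 has no rational root and is therefore irreducible over Q (a degree-2 polynomial over a field is irreducible iff it has no root). Hence m_α(x) = x^2 - 227.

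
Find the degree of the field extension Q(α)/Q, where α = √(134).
[Q(α):Q] = 2

[Q(α):Q] equals the degree of the minimal polynomial of α. Here α^2 = 134 and x^2 - 134 is irreducible (d = 134 is squarefree, ≠ 1, hence not a square), so deg(m_α) = 2. Thus [Q(α):Q] = 2.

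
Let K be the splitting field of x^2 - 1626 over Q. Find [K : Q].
[K : Q] = 2

f(x) = x^2 - 1626 factors as (x - √1626)(x + √1626). The splitting field is K = Q(√1626). Since 1626 is squarefree and > 1, it is not a perfect square, so x^2 - 1626 is irreducible over Q and [Q(√1626) : Q] = 2. Hence [K : Q] = 2.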